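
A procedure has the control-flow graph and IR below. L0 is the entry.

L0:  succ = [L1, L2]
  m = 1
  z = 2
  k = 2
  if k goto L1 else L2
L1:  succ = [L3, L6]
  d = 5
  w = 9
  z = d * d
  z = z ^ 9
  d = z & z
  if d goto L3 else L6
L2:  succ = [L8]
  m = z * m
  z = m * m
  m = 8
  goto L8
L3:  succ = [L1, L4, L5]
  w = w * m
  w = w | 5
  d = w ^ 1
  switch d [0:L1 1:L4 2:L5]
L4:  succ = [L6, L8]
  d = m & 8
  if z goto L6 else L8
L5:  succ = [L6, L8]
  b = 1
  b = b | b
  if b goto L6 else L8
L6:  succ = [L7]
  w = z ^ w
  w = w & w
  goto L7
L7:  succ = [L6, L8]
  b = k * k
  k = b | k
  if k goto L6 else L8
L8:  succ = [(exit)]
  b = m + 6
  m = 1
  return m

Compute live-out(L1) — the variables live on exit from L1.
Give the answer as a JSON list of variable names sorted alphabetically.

Answer: ["k", "m", "w", "z"]

Analysis:
def/use:
  L0 def {k,m,z} use ∅
  L1 def {d,w,z} use ∅
  L2 def {m,z} use {m,z}
  L3 def {d,w} use {m,w}
  L4 def {d} use {m,z}
  L5 def {b} use ∅
  L6 def {w} use {w,z}
  L7 def {b,k} use {k}
  L8 def {b,m} use {m}

Liveness:
  live L0: ∅→{k,m,z}
  live L1: {k,m}→{k,m,w,z}
  live L2: {m,z}→{m}
  live L3: {k,m,w,z}→{k,m,w,z}
  live L4: {k,m,w,z}→{k,m,w,z}
  live L5: {k,m,w,z}→{k,m,w,z}
  live L6: {k,m,w,z}→{k,m,w,z}
  live L7: {k,m,w,z}→{k,m,w,z}
  live L8: {m}→∅

live-out(L1) = ["k", "m", "w", "z"]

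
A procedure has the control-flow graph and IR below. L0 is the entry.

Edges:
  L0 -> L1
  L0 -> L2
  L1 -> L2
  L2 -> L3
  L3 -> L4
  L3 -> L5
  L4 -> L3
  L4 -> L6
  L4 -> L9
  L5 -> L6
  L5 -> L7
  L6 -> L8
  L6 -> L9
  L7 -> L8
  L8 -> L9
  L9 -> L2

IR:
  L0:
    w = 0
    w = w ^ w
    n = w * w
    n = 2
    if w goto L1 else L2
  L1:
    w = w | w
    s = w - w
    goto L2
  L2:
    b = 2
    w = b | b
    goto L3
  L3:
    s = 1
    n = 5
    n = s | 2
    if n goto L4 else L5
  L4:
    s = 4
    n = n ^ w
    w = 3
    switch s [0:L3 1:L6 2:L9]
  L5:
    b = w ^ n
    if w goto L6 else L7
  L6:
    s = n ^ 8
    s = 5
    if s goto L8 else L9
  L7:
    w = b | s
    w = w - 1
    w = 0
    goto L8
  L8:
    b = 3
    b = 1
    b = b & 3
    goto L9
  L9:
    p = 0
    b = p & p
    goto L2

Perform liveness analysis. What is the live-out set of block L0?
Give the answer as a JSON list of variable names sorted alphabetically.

def/use:
  L0 def {n,w} use ∅
  L1 def {s,w} use {w}
  L2 def {b,w} use ∅
  L3 def {n,s} use ∅
  L4 def {n,s,w} use {n,w}
  L5 def {b} use {n,w}
  L6 def {s} use {n}
  L7 def {w} use {b,s}
  L8 def {b} use ∅
  L9 def {b,p} use ∅

Backward fixpoint:
  L0 li=∅ lo={w}
  L1 li={w} lo=∅
  L2 li=∅ lo={w}
  L3 li={w} lo={n,s,w}
  L4 li={n,w} lo={n,w}
  L5 li={n,s,w} lo={b,n,s}
  L6 li={n} lo=∅
  L7 li={b,s} lo=∅
  L8 li=∅ lo=∅
  L9 li=∅ lo=∅

live-out(L0) = ["w"]

Answer: ["w"]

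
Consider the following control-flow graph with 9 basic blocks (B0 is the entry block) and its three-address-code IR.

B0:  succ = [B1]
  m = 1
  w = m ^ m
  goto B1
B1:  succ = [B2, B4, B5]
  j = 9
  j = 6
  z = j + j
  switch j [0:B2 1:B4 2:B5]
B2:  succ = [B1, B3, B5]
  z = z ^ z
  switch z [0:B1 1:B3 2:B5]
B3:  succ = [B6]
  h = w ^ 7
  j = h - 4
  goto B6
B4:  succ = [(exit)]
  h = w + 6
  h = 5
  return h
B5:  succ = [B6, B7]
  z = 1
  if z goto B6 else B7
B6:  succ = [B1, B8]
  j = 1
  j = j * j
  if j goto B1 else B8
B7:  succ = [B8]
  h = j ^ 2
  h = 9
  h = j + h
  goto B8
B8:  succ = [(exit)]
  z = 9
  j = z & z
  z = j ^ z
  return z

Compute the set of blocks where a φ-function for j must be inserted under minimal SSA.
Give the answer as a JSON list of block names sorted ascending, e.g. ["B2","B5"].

idom tree: B1←B0 B2←B1 B3←B2 B4←B1 B5←B1 B6←B1 B7←B5 B8←B1
Join-block Dom:
  B1: preds {B0,B2,B6}: {B0} ∩ {B0,B1,B2} ∩ {B0,B1,B6} = {B0}; idom=B0
  B5: preds {B1,B2}: {B0,B1} ∩ {B0,B1,B2} = {B0,B1}; idom=B1
  B6: preds {B3,B5}: {B0,B1,B2,B3} ∩ {B0,B1,B5} = {B0,B1}; idom=B1
  B8: preds {B6,B7}: {B0,B1,B6} ∩ {B0,B1,B5,B7} = {B0,B1}; idom=B1

DF walk-up:
  join B1 pred B0: · stop@B0
  join B1 pred B2: B2→B1 stop@B0
  join B1 pred B6: B6→B1 stop@B0
  join B5 pred B1: · stop@B1
  join B5 pred B2: B2 stop@B1
  join B6 pred B3: B3→B2 stop@B1
  join B6 pred B5: B5 stop@B1
  join B8 pred B6: B6 stop@B1
  join B8 pred B7: B7→B5 stop@B1
  DF(B0)=∅
  DF(B1)={B1}
  DF(B2)={B1,B5,B6}
  DF(B3)={B6}
  DF(B4)=∅
  DF(B5)={B6,B8}
  DF(B6)={B1,B8}
  DF(B7)={B8}
  DF(B8)=∅

φ for j: defs {B1,B3,B6,B8}
  DF⁺ = {B1,B6,B8}

Answer: ["B1", "B6", "B8"]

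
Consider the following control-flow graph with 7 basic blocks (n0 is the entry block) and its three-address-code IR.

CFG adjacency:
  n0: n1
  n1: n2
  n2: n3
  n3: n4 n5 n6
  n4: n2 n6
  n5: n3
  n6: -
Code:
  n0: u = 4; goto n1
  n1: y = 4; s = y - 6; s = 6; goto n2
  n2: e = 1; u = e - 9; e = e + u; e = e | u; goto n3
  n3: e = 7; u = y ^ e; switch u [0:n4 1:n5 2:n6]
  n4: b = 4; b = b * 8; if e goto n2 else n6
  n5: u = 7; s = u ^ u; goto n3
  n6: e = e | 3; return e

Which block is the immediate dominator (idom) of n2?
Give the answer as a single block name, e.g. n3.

idom tree: n1←n0 n2←n1 n3←n2 n4←n3 n5←n3 n6←n3
Dom∩ at merges:
  n2: preds {n1,n4}: {n0,n1} ∩ {n0,n1,n2,n3,n4} = {n0,n1}; idom=n1
  n3: preds {n2,n5}: {n0,n1,n2} ∩ {n0,n1,n2,n3,n5} = {n0,n1,n2}; idom=n2
  n6: preds {n3,n4}: {n0,n1,n2,n3} ∩ {n0,n1,n2,n3,n4} = {n0,n1,n2,n3}; idom=n3

idom(n2) = n1

Answer: n1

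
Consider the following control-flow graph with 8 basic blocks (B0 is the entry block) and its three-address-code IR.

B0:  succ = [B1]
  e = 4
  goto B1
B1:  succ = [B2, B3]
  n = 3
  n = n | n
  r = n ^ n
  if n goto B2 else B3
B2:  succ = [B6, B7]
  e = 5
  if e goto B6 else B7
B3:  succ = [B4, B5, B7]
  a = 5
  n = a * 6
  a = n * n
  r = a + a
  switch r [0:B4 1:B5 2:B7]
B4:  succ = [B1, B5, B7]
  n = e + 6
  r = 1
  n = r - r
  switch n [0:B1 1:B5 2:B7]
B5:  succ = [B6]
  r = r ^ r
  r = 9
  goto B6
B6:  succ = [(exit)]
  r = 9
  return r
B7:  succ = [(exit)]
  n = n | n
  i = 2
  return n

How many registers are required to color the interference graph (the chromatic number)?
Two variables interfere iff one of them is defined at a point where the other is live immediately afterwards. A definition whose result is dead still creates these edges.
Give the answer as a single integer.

Answer: 3

Derivation:
def/use:
  B0: {e} / ∅
  B1: {n,r} / ∅
  B2: {e} / ∅
  B3: {a,n,r} / ∅
  B4: {n,r} / {e}
  B5: {r} / {r}
  B6: {r} / ∅
  B7: {i,n} / {n}

Backward fixpoint:
  B0 li=∅ lo={e}
  B1 li={e} lo={e,n}
  B2 li={n} lo={n}
  B3 li={e} lo={e,n,r}
  B4 li={e} lo={e,n,r}
  B5 li={r} lo=∅
  B6 li=∅ lo=∅
  B7 li={n} lo=∅

Interference:
  a: {e,n}
  e: {a,n,r}
  i: {n}
  n: {a,e,i,r}
  r: {e,n}

Colouring:
  {a,e,n} pairwise interfere (3-clique) ⇒ χ ≥ 3
  3-colouring: c0={n}  c1={e,i}  c2={a,r}
  χ = 3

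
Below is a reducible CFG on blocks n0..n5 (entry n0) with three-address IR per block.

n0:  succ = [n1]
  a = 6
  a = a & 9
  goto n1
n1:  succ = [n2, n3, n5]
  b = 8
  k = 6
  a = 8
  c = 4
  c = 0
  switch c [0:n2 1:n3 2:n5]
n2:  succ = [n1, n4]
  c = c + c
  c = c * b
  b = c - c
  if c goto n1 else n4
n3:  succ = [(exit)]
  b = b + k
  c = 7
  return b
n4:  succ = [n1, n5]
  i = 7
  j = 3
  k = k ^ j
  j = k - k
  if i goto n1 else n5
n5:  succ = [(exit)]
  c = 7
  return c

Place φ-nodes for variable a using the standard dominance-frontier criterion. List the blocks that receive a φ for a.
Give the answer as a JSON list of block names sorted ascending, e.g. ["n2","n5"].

idom tree: n1←n0 n2←n1 n3←n1 n4←n2 n5←n1
Dom∩ at merges:
  n1: preds {n0,n2,n4}: {n0} ∩ {n0,n1,n2} ∩ {n0,n1,n2,n4} = {n0}; idom=n0
  n5: preds {n1,n4}: {n0,n1} ∩ {n0,n1,n2,n4} = {n0,n1}; idom=n1

DF walk-up:
  n1←n0: walk · to n0
  n1←n2: walk n2→n1 to n0
  n1←n4: walk n4→n2→n1 to n0
  n5←n1: walk · to n1
  n5←n4: walk n4→n2 to n1
  n0 → ∅
  n1 → {n1}
  n2 → {n1,n5}
  n3 → ∅
  n4 → {n1,n5}
  n5 → ∅

φ for a: defs {n0,n1}
  DF⁺ = {n1}

Answer: ["n1"]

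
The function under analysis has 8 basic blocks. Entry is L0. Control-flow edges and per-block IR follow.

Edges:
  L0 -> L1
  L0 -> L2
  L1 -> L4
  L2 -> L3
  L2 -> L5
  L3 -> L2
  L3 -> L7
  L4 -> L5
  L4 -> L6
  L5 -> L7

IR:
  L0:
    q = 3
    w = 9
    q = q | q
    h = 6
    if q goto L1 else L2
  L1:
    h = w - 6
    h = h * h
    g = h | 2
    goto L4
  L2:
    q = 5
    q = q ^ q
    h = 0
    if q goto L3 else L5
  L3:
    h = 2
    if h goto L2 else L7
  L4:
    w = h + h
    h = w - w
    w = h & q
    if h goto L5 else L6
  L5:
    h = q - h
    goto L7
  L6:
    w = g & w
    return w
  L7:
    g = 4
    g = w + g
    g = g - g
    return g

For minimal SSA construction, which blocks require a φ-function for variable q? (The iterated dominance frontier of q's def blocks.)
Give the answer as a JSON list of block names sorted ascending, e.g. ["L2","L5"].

Answer: ["L2", "L5", "L7"]

Working:
idom tree: L1←L0 L2←L0 L3←L2 L4←L1 L5←L0 L6←L4 L7←L0
Dom at joins:
  L2: preds {L0,L3}: {L0} ∩ {L0,L2,L3} = {L0}; idom=L0
  L5: preds {L2,L4}: {L0,L2} ∩ {L0,L1,L4} = {L0}; idom=L0
  L7: preds {L3,L5}: {L0,L2,L3} ∩ {L0,L5} = {L0}; idom=L0

DF walk-up:
  join L2 pred L0: · stop@L0
  join L2 pred L3: L3→L2 stop@L0
  join L5 pred L2: L2 stop@L0
  join L5 pred L4: L4→L1 stop@L0
  join L7 pred L3: L3→L2 stop@L0
  join L7 pred L5: L5 stop@L0
  L0 → ∅
  L1 → {L5}
  L2 → {L2,L5,L7}
  L3 → {L2,L7}
  L4 → {L5}
  L5 → {L7}
  L6 → ∅
  L7 → ∅

φ for q: defs {L0,L2}
  DF⁺ = {L2,L5,L7}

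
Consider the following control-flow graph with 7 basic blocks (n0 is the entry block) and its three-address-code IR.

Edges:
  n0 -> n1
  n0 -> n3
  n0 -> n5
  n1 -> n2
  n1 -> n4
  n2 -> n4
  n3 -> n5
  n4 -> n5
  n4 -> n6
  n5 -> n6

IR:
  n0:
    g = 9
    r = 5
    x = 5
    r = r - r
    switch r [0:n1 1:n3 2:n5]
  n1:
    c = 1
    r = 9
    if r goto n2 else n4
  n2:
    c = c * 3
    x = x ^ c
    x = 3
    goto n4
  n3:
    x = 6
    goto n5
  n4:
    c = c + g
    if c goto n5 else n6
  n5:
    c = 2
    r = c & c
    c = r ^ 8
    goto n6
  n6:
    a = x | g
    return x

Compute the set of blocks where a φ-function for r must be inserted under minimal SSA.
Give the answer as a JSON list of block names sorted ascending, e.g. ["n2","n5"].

Answer: ["n5", "n6"]

Working:
idom tree: n1←n0 n2←n1 n3←n0 n4←n1 n5←n0 n6←n0
Dom∩ at merges:
  n4: preds {n1,n2}: {n0,n1} ∩ {n0,n1,n2} = {n0,n1}; idom=n1
  n5: preds {n0,n3,n4}: {n0} ∩ {n0,n3} ∩ {n0,n1,n4} = {n0}; idom=n0
  n6: preds {n4,n5}: {n0,n1,n4} ∩ {n0,n5} = {n0}; idom=n0

DF walk-up:
  n4←n1: walk · to n1
  n4←n2: walk n2 to n1
  n5←n0: walk · to n0
  n5←n3: walk n3 to n0
  n5←n4: walk n4→n1 to n0
  n6←n4: walk n4→n1 to n0
  n6←n5: walk n5 to n0
  n0 → ∅
  n1 → {n5,n6}
  n2 → {n4}
  n3 → {n5}
  n4 → {n5,n6}
  n5 → {n6}
  n6 → ∅

φ for r: defs {n0,n1,n5}
  DF⁺ = {n5,n6}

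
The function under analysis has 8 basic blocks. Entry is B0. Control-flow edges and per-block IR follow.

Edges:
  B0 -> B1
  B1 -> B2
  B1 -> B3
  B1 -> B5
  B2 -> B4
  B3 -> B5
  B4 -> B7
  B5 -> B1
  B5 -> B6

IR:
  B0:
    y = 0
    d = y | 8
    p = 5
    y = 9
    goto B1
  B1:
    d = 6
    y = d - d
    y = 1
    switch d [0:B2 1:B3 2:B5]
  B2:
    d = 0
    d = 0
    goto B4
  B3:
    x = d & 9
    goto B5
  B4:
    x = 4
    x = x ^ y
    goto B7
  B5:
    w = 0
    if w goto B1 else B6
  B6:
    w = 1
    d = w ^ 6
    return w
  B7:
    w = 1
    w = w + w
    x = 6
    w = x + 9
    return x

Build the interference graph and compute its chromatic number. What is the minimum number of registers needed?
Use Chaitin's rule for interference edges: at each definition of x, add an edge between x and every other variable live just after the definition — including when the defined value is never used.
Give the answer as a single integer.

Answer: 2

Analysis:
def/use:
  B0 def {d,p,y} use ∅
  B1 def {d,y} use ∅
  B2 def {d} use ∅
  B3 def {x} use {d}
  B4 def {x} use {y}
  B5 def {w} use ∅
  B6 def {d,w} use ∅
  B7 def {w,x} use ∅

Live sets:
  live B0: ∅→∅
  live B1: ∅→{d,y}
  live B2: {y}→{y}
  live B3: {d}→∅
  live B4: {y}→∅
  live B5: ∅→∅
  live B6: ∅→∅
  live B7: ∅→∅

Interfere edges:
  d: {w,y}
  p: ∅
  w: {d,x}
  x: {w,y}
  y: {d,x}

Chromatic number:
  lower bound: {d,w} mutually conflict ⇒ χ ≥ 2
  2-colouring: c0={d,p,x}  c1={w,y}
  χ = 2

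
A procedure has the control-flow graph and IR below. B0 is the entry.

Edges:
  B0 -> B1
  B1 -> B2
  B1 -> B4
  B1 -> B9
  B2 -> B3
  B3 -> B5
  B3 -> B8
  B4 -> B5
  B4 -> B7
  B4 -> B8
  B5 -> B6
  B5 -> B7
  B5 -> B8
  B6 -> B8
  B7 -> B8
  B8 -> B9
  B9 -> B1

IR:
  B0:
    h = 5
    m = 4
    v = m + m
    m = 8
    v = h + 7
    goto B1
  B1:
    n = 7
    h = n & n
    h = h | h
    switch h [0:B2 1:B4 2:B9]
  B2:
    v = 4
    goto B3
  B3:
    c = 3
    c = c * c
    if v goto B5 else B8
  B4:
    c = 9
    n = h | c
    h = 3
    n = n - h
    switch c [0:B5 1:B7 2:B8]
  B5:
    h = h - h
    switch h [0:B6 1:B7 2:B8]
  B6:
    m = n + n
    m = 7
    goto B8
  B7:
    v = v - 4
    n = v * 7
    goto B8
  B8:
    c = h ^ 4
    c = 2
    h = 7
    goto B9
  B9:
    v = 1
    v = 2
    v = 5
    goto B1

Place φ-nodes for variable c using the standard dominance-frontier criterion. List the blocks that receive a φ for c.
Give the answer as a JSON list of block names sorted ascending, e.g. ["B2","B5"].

idom tree: B1←B0 B2←B1 B3←B2 B4←B1 B5←B1 B6←B5 B7←B1 B8←B1 B9←B1
Join-block Dom:
  B1: preds {B0,B9}: {B0} ∩ {B0,B1,B9} = {B0}; idom=B0
  B5: preds {B3,B4}: {B0,B1,B2,B3} ∩ {B0,B1,B4} = {B0,B1}; idom=B1
  B7: preds {B4,B5}: {B0,B1,B4} ∩ {B0,B1,B5} = {B0,B1}; idom=B1
  B8: preds {B3,B4,B5,B6,B7}: {B0,B1,B2,B3} ∩ {B0,B1,B4} ∩ {B0,B1,B5} ∩ {B0,B1,B5,B6} ∩ {B0,B1,B7} = {B0,B1}; idom=B1
  B9: preds {B1,B8}: {B0,B1} ∩ {B0,B1,B8} = {B0,B1}; idom=B1

DF walk-up:
  join B1 pred B0: · stop@B0
  join B1 pred B9: B9→B1 stop@B0
  join B5 pred B3: B3→B2 stop@B1
  join B5 pred B4: B4 stop@B1
  join B7 pred B4: B4 stop@B1
  join B7 pred B5: B5 stop@B1
  join B8 pred B3: B3→B2 stop@B1
  join B8 pred B4: B4 stop@B1
  join B8 pred B5: B5 stop@B1
  join B8 pred B6: B6→B5 stop@B1
  join B8 pred B7: B7 stop@B1
  join B9 pred B1: · stop@B1
  join B9 pred B8: B8 stop@B1
  B0: DF=∅
  B1: DF={B1}
  B2: DF={B5,B8}
  B3: DF={B5,B8}
  B4: DF={B5,B7,B8}
  B5: DF={B7,B8}
  B6: DF={B8}
  B7: DF={B8}
  B8: DF={B9}
  B9: DF={B1}

φ for c: defs {B3,B4,B8}
  DF⁺ = {B1,B5,B7,B8,B9}

Answer: ["B1", "B5", "B7", "B8", "B9"]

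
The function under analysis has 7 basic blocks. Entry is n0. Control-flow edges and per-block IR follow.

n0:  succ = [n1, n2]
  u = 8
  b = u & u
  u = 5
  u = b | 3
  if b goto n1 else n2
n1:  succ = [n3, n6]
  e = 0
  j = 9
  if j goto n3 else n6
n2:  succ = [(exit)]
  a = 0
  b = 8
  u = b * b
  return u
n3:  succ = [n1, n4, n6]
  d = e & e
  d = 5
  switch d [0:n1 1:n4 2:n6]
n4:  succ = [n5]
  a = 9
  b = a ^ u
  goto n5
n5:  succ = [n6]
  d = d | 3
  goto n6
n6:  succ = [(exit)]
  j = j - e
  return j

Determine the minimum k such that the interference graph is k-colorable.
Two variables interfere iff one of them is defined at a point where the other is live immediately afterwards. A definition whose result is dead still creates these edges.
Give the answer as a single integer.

Answer: 5

Analysis:
def/use:
  n0: def={b,u} ue=∅
  n1: def={e,j} ue=∅
  n2: def={a,b,u} ue=∅
  n3: def={d} ue={e}
  n4: def={a,b} ue={u}
  n5: def={d} ue={d}
  n6: def={j} ue={e,j}

Live sets:
  live n0: ∅→{u}
  live n1: {u}→{e,j,u}
  live n2: ∅→∅
  live n3: {e,j,u}→{d,e,j,u}
  live n4: {d,e,j,u}→{d,e,j}
  live n5: {d,e,j}→{e,j}
  live n6: {e,j}→∅

Conflict graph:
  a — {d,e,j,u}
  b — {d,e,j,u}
  d — {a,b,e,j,u}
  e — {a,b,d,j,u}
  j — {a,b,d,e,u}
  u — {a,b,d,e,j}

Registers:
  clique {a,d,e,j,u} ⇒ need ≥ 5
  assign a→c4 b→c4 d→c0 e→c1 j→c2 u→c3 — no edge inside a register ⇒ χ ≤ 5
  χ = 5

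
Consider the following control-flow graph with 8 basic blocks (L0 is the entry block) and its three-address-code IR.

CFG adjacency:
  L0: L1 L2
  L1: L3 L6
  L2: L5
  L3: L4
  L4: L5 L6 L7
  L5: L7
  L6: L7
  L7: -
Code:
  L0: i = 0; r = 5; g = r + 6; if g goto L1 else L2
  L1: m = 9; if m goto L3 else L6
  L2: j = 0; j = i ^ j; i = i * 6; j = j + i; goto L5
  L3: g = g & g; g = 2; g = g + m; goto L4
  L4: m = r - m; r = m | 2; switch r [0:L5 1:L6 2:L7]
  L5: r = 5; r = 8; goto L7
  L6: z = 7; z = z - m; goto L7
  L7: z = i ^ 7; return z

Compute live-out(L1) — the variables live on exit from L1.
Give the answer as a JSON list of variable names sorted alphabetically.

Per-block:
  L0: {g,i,r} / ∅
  L1: {m} / ∅
  L2: {i,j} / {i}
  L3: {g} / {g,m}
  L4: {m,r} / {m,r}
  L5: {r} / ∅
  L6: {z} / {m}
  L7: {z} / {i}

Liveness:
  L0: in=∅ out={g,i,r}
  L1: in={g,i,r} out={g,i,m,r}
  L2: in={i} out={i}
  L3: in={g,i,m,r} out={i,m,r}
  L4: in={i,m,r} out={i,m}
  L5: in={i} out={i}
  L6: in={i,m} out={i}
  L7: in={i} out=∅

live-out(L1) = ["g", "i", "m", "r"]

Answer: ["g", "i", "m", "r"]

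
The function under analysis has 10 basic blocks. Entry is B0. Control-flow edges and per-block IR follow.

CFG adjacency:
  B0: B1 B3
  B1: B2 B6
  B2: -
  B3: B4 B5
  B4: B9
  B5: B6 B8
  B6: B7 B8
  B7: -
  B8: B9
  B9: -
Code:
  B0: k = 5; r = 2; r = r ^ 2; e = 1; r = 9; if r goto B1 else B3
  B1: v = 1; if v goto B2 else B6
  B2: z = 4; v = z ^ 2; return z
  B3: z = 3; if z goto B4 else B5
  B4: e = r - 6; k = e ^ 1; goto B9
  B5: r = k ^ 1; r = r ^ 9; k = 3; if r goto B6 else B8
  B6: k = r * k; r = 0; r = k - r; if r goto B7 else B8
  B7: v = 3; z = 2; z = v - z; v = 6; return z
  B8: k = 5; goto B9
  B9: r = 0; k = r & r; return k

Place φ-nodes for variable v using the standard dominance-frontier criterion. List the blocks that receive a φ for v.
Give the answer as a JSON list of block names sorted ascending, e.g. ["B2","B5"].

Answer: ["B6", "B8", "B9"]

Working:
idom tree: B1←B0 B2←B1 B3←B0 B4←B3 B5←B3 B6←B0 B7←B6 B8←B0 B9←B0
Dom at joins:
  B6: preds {B1,B5}: {B0,B1} ∩ {B0,B3,B5} = {B0}; idom=B0
  B8: preds {B5,B6}: {B0,B3,B5} ∩ {B0,B6} = {B0}; idom=B0
  B9: preds {B4,B8}: {B0,B3,B4} ∩ {B0,B8} = {B0}; idom=B0

DF derivation:
  join B6 pred B1: B1 stop@B0
  join B6 pred B5: B5→B3 stop@B0
  join B8 pred B5: B5→B3 stop@B0
  join B8 pred B6: B6 stop@B0
  join B9 pred B4: B4→B3 stop@B0
  join B9 pred B8: B8 stop@B0
  B0: DF=∅
  B1: DF={B6}
  B2: DF=∅
  B3: DF={B6,B8,B9}
  B4: DF={B9}
  B5: DF={B6,B8}
  B6: DF={B8}
  B7: DF=∅
  B8: DF={B9}
  B9: DF=∅

φ for v: defs {B1,B2,B7}
  DF⁺ = {B6,B8,B9}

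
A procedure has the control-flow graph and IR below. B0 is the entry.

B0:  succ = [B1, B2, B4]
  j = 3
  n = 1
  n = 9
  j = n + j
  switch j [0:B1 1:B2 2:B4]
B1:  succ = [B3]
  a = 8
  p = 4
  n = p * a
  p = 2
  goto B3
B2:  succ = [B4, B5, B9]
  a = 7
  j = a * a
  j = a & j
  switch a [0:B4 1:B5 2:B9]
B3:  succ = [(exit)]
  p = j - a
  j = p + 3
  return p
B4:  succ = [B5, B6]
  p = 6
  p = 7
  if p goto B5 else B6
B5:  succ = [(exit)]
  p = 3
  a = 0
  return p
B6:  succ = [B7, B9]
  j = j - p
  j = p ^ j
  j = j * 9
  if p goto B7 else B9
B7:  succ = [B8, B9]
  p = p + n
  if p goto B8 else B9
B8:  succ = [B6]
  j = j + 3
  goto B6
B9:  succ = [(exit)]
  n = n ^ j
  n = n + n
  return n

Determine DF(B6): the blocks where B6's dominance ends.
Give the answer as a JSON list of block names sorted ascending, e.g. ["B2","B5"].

Answer: ["B6", "B9"]

Working:
idom tree: B1←B0 B2←B0 B3←B1 B4←B0 B5←B0 B6←B4 B7←B6 B8←B7 B9←B0
Join-block Dom:
  B4: preds {B0,B2}: {B0} ∩ {B0,B2} = {B0}; idom=B0
  B5: preds {B2,B4}: {B0,B2} ∩ {B0,B4} = {B0}; idom=B0
  B6: preds {B4,B8}: {B0,B4} ∩ {B0,B4,B6,B7,B8} = {B0,B4}; idom=B4
  B9: preds {B2,B6,B7}: {B0,B2} ∩ {B0,B4,B6} ∩ {B0,B4,B6,B7} = {B0}; idom=B0

DF walk-up:
  join B4 pred B0: · stop@B0
  join B4 pred B2: B2 stop@B0
  join B5 pred B2: B2 stop@B0
  join B5 pred B4: B4 stop@B0
  join B6 pred B4: · stop@B4
  join B6 pred B8: B8→B7→B6 stop@B4
  join B9 pred B2: B2 stop@B0
  join B9 pred B6: B6→B4 stop@B0
  join B9 pred B7: B7→B6→B4 stop@B0
  B0 → ∅
  B1 → ∅
  B2 → {B4,B5,B9}
  B3 → ∅
  B4 → {B5,B9}
  B5 → ∅
  B6 → {B6,B9}
  B7 → {B6,B9}
  B8 → {B6}
  B9 → ∅

DF(B6) = ["B6", "B9"]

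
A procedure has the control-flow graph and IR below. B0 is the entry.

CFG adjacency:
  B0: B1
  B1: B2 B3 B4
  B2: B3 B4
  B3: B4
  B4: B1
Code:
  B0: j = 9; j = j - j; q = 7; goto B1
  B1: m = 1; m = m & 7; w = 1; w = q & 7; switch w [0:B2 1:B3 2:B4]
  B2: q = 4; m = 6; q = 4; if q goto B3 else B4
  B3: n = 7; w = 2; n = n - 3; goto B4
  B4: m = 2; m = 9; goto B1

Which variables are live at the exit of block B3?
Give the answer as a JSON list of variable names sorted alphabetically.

Answer: ["q"]

Derivation:
def/use:
  B0 def {j,q} use ∅
  B1 def {m,w} use {q}
  B2 def {m,q} use ∅
  B3 def {n,w} use ∅
  B4 def {m} use ∅

Backward fixpoint:
  B0: in=∅ out={q}
  B1: in={q} out={q}
  B2: in=∅ out={q}
  B3: in={q} out={q}
  B4: in={q} out={q}

live-out(B3) = ["q"]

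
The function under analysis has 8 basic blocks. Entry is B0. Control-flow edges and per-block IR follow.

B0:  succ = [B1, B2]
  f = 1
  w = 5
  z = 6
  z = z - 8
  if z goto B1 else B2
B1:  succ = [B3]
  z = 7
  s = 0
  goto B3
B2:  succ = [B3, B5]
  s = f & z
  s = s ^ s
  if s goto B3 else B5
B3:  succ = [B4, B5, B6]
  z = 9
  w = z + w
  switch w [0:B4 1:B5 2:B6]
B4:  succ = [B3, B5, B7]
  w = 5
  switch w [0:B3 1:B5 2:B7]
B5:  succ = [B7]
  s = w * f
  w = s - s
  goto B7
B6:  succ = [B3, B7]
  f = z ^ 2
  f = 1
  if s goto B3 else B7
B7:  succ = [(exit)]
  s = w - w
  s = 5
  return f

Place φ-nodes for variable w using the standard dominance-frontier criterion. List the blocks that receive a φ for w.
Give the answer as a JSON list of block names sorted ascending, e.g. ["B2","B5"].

idom tree: B1←B0 B2←B0 B3←B0 B4←B3 B5←B0 B6←B3 B7←B0
Join-block Dom:
  B3: preds {B1,B2,B4,B6}: {B0,B1} ∩ {B0,B2} ∩ {B0,B3,B4} ∩ {B0,B3,B6} = {B0}; idom=B0
  B5: preds {B2,B3,B4}: {B0,B2} ∩ {B0,B3} ∩ {B0,B3,B4} = {B0}; idom=B0
  B7: preds {B4,B5,B6}: {B0,B3,B4} ∩ {B0,B5} ∩ {B0,B3,B6} = {B0}; idom=B0

DF derivation:
  B3←B1: walk B1 to B0
  B3←B2: walk B2 to B0
  B3←B4: walk B4→B3 to B0
  B3←B6: walk B6→B3 to B0
  B5←B2: walk B2 to B0
  B5←B3: walk B3 to B0
  B5←B4: walk B4→B3 to B0
  B7←B4: walk B4→B3 to B0
  B7←B5: walk B5 to B0
  B7←B6: walk B6→B3 to B0
  DF(B0)=∅
  DF(B1)={B3}
  DF(B2)={B3,B5}
  DF(B3)={B3,B5,B7}
  DF(B4)={B3,B5,B7}
  DF(B5)={B7}
  DF(B6)={B3,B7}
  DF(B7)=∅

φ for w: defs {B0,B3,B4,B5}
  DF⁺ = {B3,B5,B7}

Answer: ["B3", "B5", "B7"]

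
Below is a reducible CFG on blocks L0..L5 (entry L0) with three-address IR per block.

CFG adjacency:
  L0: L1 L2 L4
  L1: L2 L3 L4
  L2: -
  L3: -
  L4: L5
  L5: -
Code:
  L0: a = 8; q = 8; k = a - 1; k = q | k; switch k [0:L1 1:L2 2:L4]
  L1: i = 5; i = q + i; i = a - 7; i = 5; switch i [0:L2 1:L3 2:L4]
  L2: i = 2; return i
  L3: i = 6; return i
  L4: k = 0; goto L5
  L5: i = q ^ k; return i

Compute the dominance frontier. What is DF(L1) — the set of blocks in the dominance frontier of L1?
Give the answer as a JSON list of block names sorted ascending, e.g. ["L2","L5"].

Answer: ["L2", "L4"]

Working:
idom tree: L1←L0 L2←L0 L3←L1 L4←L0 L5←L4
Join-block Dom:
  L2: preds {L0,L1}: {L0} ∩ {L0,L1} = {L0}; idom=L0
  L4: preds {L0,L1}: {L0} ∩ {L0,L1} = {L0}; idom=L0

DF walk-up:
  L2←L0: walk · to L0
  L2←L1: walk L1 to L0
  L4←L0: walk · to L0
  L4←L1: walk L1 to L0
  DF(L0)=∅
  DF(L1)={L2,L4}
  DF(L2)=∅
  DF(L3)=∅
  DF(L4)=∅
  DF(L5)=∅

DF(L1) = ["L2", "L4"]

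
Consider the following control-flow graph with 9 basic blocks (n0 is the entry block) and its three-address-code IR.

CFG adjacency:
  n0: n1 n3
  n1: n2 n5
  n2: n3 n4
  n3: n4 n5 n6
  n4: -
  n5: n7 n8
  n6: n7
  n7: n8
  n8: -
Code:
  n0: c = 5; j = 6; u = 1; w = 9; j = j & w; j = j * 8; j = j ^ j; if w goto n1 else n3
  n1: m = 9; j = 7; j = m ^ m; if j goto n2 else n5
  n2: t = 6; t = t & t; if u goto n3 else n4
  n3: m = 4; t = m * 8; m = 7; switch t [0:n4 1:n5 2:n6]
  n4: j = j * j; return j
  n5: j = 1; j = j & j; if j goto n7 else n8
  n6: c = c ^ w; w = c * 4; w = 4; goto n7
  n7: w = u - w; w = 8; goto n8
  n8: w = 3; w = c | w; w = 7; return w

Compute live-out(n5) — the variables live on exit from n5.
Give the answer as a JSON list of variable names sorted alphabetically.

def/use:
  n0: def={c,j,u,w} ue=∅
  n1: def={j,m} ue=∅
  n2: def={t} ue={u}
  n3: def={m,t} ue=∅
  n4: def={j} ue={j}
  n5: def={j} ue=∅
  n6: def={c,w} ue={c,w}
  n7: def={w} ue={u,w}
  n8: def={w} ue={c}

Live sets:
  live n0: ∅→{c,j,u,w}
  live n1: {c,u,w}→{c,j,u,w}
  live n2: {c,j,u,w}→{c,j,u,w}
  live n3: {c,j,u,w}→{c,j,u,w}
  live n4: {j}→∅
  live n5: {c,u,w}→{c,u,w}
  live n6: {c,u,w}→{c,u,w}
  live n7: {c,u,w}→{c}
  live n8: {c}→∅

live-out(n5) = ["c", "u", "w"]

Answer: ["c", "u", "w"]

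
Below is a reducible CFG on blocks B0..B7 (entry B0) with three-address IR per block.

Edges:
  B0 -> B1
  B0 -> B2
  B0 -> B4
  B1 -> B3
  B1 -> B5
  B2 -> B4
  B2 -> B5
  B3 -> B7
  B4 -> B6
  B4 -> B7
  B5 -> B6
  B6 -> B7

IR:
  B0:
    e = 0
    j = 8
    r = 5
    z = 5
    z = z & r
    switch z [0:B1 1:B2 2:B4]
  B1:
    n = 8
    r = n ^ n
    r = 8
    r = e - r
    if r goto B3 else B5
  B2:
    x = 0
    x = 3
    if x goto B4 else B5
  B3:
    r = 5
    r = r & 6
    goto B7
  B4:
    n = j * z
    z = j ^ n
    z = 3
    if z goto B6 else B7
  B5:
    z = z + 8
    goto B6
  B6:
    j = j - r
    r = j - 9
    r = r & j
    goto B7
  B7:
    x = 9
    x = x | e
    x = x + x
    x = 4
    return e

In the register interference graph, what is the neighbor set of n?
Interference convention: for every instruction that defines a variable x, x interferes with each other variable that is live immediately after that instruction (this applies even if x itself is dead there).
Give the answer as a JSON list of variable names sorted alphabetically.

Per-block:
  B0 def {e,j,r,z} use ∅
  B1 def {n,r} use {e}
  B2 def {x} use ∅
  B3 def {r} use ∅
  B4 def {n,z} use {j,z}
  B5 def {z} use {z}
  B6 def {j,r} use {j,r}
  B7 def {x} use {e}

Liveness:
  B0: in=∅ out={e,j,r,z}
  B1: in={e,j,z} out={e,j,r,z}
  B2: in={e,j,r,z} out={e,j,r,z}
  B3: in={e} out={e}
  B4: in={e,j,r,z} out={e,j,r}
  B5: in={e,j,r,z} out={e,j,r}
  B6: in={e,j,r} out={e}
  B7: in={e} out=∅

Interference:
  e↔{j,n,r,x,z}
  j↔{e,n,r,x,z}
  n↔{e,j,r,z}
  r↔{e,j,n,x,z}
  x↔{e,j,r,z}
  z↔{e,j,n,r,x}

N(n) = ["e", "j", "r", "z"]

Answer: ["e", "j", "r", "z"]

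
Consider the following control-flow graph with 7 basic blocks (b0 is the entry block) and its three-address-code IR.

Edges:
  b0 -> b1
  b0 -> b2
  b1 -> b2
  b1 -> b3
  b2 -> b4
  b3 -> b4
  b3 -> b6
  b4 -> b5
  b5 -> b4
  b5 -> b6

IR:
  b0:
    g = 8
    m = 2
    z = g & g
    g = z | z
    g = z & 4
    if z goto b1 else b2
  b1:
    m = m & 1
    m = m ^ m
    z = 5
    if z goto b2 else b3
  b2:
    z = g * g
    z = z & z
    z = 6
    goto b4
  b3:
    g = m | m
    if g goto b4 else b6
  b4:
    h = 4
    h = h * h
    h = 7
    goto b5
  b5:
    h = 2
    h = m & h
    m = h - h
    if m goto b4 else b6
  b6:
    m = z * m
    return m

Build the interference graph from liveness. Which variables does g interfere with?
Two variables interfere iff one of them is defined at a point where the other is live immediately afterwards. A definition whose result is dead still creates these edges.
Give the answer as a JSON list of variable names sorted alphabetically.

Answer: ["m", "z"]

Derivation:
def/use:
  b0: {g,m,z} / ∅
  b1: {m,z} / {m}
  b2: {z} / {g}
  b3: {g} / {m}
  b4: {h} / ∅
  b5: {h,m} / {m}
  b6: {m} / {m,z}

Liveness:
  b0: in=∅ out={g,m}
  b1: in={g,m} out={g,m,z}
  b2: in={g,m} out={m,z}
  b3: in={m,z} out={m,z}
  b4: in={m,z} out={m,z}
  b5: in={m,z} out={m,z}
  b6: in={m,z} out=∅

Conflict graph:
  g: {m,z}
  h: {m,z}
  m: {g,h,z}
  z: {g,h,m}

N(g) = ["m", "z"]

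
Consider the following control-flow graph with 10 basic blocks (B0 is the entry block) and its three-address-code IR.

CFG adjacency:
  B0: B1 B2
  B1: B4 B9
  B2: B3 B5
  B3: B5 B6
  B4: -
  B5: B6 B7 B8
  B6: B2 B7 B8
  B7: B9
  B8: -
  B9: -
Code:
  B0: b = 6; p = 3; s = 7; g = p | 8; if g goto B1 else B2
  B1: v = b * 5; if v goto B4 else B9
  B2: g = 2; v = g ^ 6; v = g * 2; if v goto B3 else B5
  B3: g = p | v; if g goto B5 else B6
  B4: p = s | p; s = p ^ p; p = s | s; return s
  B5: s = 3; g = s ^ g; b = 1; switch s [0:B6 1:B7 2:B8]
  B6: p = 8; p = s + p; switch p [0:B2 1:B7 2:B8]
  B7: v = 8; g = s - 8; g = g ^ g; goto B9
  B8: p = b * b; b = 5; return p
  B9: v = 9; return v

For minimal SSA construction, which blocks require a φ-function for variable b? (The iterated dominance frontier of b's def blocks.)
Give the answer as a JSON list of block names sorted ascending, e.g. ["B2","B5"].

Answer: ["B2", "B6", "B7", "B8", "B9"]

Analysis:
idom tree: B1←B0 B2←B0 B3←B2 B4←B1 B5←B2 B6←B2 B7←B2 B8←B2 B9←B0
Join-block Dom:
  B2: preds {B0,B6}: {B0} ∩ {B0,B2,B6} = {B0}; idom=B0
  B5: preds {B2,B3}: {B0,B2} ∩ {B0,B2,B3} = {B0,B2}; idom=B2
  B6: preds {B3,B5}: {B0,B2,B3} ∩ {B0,B2,B5} = {B0,B2}; idom=B2
  B7: preds {B5,B6}: {B0,B2,B5} ∩ {B0,B2,B6} = {B0,B2}; idom=B2
  B8: preds {B5,B6}: {B0,B2,B5} ∩ {B0,B2,B6} = {B0,B2}; idom=B2
  B9: preds {B1,B7}: {B0,B1} ∩ {B0,B2,B7} = {B0}; idom=B0

Frontier:
  join B2 pred B0: · stop@B0
  join B2 pred B6: B6→B2 stop@B0
  join B5 pred B2: · stop@B2
  join B5 pred B3: B3 stop@B2
  join B6 pred B3: B3 stop@B2
  join B6 pred B5: B5 stop@B2
  join B7 pred B5: B5 stop@B2
  join B7 pred B6: B6 stop@B2
  join B8 pred B5: B5 stop@B2
  join B8 pred B6: B6 stop@B2
  join B9 pred B1: B1 stop@B0
  join B9 pred B7: B7→B2 stop@B0
  B0: DF=∅
  B1: DF={B9}
  B2: DF={B2,B9}
  B3: DF={B5,B6}
  B4: DF=∅
  B5: DF={B6,B7,B8}
  B6: DF={B2,B7,B8}
  B7: DF={B9}
  B8: DF=∅
  B9: DF=∅

φ for b: defs {B0,B5,B8}
  DF⁺ = {B2,B6,B7,B8,B9}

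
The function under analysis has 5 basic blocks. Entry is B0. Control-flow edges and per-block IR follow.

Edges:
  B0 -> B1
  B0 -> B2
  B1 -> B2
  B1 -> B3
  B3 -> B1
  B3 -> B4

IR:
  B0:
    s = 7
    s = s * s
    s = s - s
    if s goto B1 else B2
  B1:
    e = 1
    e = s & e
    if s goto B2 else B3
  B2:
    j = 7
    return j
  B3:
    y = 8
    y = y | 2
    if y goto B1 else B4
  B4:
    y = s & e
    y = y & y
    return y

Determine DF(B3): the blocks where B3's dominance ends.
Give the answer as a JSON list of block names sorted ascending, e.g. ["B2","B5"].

idom tree: B1←B0 B2←B0 B3←B1 B4←B3
Dom at joins:
  B1: preds {B0,B3}: {B0} ∩ {B0,B1,B3} = {B0}; idom=B0
  B2: preds {B0,B1}: {B0} ∩ {B0,B1} = {B0}; idom=B0

Frontier:
  B1←B0: walk · to B0
  B1←B3: walk B3→B1 to B0
  B2←B0: walk · to B0
  B2←B1: walk B1 to B0
  DF(B0)=∅
  DF(B1)={B1,B2}
  DF(B2)=∅
  DF(B3)={B1}
  DF(B4)=∅

DF(B3) = ["B1"]

Answer: ["B1"]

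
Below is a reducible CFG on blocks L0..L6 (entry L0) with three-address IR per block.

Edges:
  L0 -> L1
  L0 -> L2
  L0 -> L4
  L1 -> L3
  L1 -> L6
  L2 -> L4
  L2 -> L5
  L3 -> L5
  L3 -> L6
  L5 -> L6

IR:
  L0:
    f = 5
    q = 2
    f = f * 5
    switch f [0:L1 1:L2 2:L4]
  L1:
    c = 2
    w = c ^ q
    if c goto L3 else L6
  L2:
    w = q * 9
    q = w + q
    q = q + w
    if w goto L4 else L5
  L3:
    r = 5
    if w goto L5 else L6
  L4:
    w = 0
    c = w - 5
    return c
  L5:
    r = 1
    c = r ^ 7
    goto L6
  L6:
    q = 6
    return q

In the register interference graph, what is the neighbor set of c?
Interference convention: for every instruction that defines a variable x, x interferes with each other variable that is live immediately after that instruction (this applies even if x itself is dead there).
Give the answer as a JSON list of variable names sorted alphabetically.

Block summaries:
  L0: def={f,q} ue=∅
  L1: def={c,w} ue={q}
  L2: def={q,w} ue={q}
  L3: def={r} ue={w}
  L4: def={c,w} ue=∅
  L5: def={c,r} ue=∅
  L6: def={q} ue=∅

Liveness:
  live L0: ∅→{q}
  live L1: {q}→{w}
  live L2: {q}→∅
  live L3: {w}→∅
  live L4: ∅→∅
  live L5: ∅→∅
  live L6: ∅→∅

Interference:
  c: {q,w}
  f: {q}
  q: {c,f,w}
  r: {w}
  w: {c,q,r}

N(c) = ["q", "w"]

Answer: ["q", "w"]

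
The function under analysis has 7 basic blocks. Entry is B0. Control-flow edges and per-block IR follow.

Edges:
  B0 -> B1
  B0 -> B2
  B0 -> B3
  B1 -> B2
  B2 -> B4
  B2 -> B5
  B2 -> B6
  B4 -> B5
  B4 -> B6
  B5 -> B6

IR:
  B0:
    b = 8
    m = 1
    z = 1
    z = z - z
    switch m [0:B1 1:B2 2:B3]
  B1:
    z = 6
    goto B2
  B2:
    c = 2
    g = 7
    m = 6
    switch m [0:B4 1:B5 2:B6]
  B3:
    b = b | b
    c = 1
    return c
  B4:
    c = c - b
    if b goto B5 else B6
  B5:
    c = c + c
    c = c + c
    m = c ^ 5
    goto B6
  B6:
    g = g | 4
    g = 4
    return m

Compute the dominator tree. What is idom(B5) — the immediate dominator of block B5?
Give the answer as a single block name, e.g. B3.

Answer: B2

Derivation:
idom tree: B1←B0 B2←B0 B3←B0 B4←B2 B5←B2 B6←B2
Dom at joins:
  B2: preds {B0,B1}: {B0} ∩ {B0,B1} = {B0}; idom=B0
  B5: preds {B2,B4}: {B0,B2} ∩ {B0,B2,B4} = {B0,B2}; idom=B2
  B6: preds {B2,B4,B5}: {B0,B2} ∩ {B0,B2,B4} ∩ {B0,B2,B5} = {B0,B2}; idom=B2

idom(B5) = B2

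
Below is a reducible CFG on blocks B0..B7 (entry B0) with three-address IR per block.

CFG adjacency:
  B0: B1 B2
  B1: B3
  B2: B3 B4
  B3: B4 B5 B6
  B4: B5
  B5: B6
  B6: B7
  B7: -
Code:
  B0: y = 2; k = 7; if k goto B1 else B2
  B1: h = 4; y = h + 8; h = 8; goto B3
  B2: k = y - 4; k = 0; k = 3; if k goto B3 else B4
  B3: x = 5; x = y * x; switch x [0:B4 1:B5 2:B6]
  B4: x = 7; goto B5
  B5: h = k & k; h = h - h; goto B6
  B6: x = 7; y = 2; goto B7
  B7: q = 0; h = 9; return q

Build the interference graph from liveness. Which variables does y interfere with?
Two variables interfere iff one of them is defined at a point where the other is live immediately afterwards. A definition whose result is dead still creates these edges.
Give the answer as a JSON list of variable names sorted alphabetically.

Block summaries:
  B0: def={k,y} ue=∅
  B1: def={h,y} ue=∅
  B2: def={k} ue={y}
  B3: def={x} ue={y}
  B4: def={x} ue=∅
  B5: def={h} ue={k}
  B6: def={x,y} ue=∅
  B7: def={h,q} ue=∅

Liveness:
  live B0: ∅→{k,y}
  live B1: {k}→{k,y}
  live B2: {y}→{k,y}
  live B3: {k,y}→{k}
  live B4: {k}→{k}
  live B5: {k}→∅
  live B6: ∅→∅
  live B7: ∅→∅

Interference:
  h: {k,q,y}
  k: {h,x,y}
  q: {h}
  x: {k,y}
  y: {h,k,x}

N(y) = ["h", "k", "x"]

Answer: ["h", "k", "x"]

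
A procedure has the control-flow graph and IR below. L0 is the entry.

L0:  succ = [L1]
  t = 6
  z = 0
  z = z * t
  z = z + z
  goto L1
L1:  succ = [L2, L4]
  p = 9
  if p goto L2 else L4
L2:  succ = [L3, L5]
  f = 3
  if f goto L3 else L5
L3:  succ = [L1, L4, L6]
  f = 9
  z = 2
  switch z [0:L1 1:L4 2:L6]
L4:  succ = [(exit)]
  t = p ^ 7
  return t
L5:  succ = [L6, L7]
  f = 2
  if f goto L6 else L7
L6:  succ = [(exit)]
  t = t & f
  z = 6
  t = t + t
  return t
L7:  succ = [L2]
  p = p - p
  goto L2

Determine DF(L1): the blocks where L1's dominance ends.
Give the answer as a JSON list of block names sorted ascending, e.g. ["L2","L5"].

Answer: ["L1"]

Analysis:
idom tree: L1←L0 L2←L1 L3←L2 L4←L1 L5←L2 L6←L2 L7←L5
Join-block Dom:
  L1: preds {L0,L3}: {L0} ∩ {L0,L1,L2,L3} = {L0}; idom=L0
  L2: preds {L1,L7}: {L0,L1} ∩ {L0,L1,L2,L5,L7} = {L0,L1}; idom=L1
  L4: preds {L1,L3}: {L0,L1} ∩ {L0,L1,L2,L3} = {L0,L1}; idom=L1
  L6: preds {L3,L5}: {L0,L1,L2,L3} ∩ {L0,L1,L2,L5} = {L0,L1,L2}; idom=L2

DF derivation:
  join L1 pred L0: · stop@L0
  join L1 pred L3: L3→L2→L1 stop@L0
  join L2 pred L1: · stop@L1
  join L2 pred L7: L7→L5→L2 stop@L1
  join L4 pred L1: · stop@L1
  join L4 pred L3: L3→L2 stop@L1
  join L6 pred L3: L3 stop@L2
  join L6 pred L5: L5 stop@L2
  L0 → ∅
  L1 → {L1}
  L2 → {L1,L2,L4}
  L3 → {L1,L4,L6}
  L4 → ∅
  L5 → {L2,L6}
  L6 → ∅
  L7 → {L2}

DF(L1) = ["L1"]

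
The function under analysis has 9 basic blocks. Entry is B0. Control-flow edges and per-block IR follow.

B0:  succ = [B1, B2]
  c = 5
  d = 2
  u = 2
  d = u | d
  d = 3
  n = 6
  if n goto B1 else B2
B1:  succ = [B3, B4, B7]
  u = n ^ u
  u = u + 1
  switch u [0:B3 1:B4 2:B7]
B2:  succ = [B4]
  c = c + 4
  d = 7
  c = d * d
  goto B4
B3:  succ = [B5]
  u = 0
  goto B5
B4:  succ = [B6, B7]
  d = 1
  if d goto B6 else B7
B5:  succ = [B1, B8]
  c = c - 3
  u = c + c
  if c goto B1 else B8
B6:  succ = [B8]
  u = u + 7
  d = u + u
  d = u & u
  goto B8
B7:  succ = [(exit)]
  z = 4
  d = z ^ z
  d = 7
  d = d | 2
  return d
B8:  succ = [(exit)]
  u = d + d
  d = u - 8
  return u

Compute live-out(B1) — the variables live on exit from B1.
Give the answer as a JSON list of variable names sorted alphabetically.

Per-block:
  B0: {c,d,n,u} / ∅
  B1: {u} / {n,u}
  B2: {c,d} / {c}
  B3: {u} / ∅
  B4: {d} / ∅
  B5: {c,u} / {c}
  B6: {d,u} / {u}
  B7: {d,z} / ∅
  B8: {d,u} / {d}

Backward fixpoint:
  B0 li=∅ lo={c,d,n,u}
  B1 li={c,d,n,u} lo={c,d,n,u}
  B2 li={c,u} lo={u}
  B3 li={c,d,n} lo={c,d,n}
  B4 li={u} lo={u}
  B5 li={c,d,n} lo={c,d,n,u}
  B6 li={u} lo={d}
  B7 li=∅ lo=∅
  B8 li={d} lo=∅

live-out(B1) = ["c", "d", "n", "u"]

Answer: ["c", "d", "n", "u"]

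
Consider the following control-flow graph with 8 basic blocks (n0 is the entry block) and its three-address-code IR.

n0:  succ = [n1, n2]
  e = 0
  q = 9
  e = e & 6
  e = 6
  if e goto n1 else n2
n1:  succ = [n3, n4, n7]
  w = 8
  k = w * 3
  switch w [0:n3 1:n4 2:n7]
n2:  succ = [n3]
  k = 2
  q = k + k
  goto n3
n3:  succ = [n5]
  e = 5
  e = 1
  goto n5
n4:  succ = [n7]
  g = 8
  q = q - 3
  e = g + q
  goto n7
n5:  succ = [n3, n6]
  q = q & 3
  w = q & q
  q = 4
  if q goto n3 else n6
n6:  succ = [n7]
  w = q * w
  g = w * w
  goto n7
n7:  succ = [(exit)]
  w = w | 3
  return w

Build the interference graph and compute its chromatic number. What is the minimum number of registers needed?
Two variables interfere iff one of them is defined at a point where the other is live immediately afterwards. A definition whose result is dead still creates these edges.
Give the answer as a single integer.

Answer: 3

Derivation:
def/use:
  n0 def {e,q} use ∅
  n1 def {k,w} use ∅
  n2 def {k,q} use ∅
  n3 def {e} use ∅
  n4 def {e,g,q} use {q}
  n5 def {q,w} use {q}
  n6 def {g,w} use {q,w}
  n7 def {w} use {w}

Live sets:
  n0: in=∅ out={q}
  n1: in={q} out={q,w}
  n2: in=∅ out={q}
  n3: in={q} out={q}
  n4: in={q,w} out={w}
  n5: in={q} out={q,w}
  n6: in={q,w} out={w}
  n7: in={w} out=∅

Conflict graph:
  e↔{q,w}
  g↔{q,w}
  k↔{q,w}
  q↔{e,g,k,w}
  w↔{e,g,k,q}

Chromatic number:
  clique {e,q,w} ⇒ need ≥ 3
  3-colouring: R0={q}  R1={w}  R2={e,g,k}
  χ = 3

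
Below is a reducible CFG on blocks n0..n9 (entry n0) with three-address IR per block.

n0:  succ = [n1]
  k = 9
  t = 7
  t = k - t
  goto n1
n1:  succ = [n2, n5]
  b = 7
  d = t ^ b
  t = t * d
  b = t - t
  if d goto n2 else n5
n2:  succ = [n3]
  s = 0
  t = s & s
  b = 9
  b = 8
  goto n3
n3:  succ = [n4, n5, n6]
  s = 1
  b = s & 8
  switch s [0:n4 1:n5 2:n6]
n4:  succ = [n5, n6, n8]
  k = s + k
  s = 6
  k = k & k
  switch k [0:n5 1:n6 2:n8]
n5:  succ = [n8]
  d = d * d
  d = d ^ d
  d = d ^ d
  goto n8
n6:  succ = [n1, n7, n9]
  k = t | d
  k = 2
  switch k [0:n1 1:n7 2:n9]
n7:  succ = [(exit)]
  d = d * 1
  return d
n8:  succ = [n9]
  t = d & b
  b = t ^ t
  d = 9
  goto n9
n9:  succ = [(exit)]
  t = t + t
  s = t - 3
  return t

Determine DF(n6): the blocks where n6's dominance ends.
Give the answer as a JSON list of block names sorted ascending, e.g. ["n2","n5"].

idom tree: n1←n0 n2←n1 n3←n2 n4←n3 n5←n1 n6←n3 n7←n6 n8←n1 n9←n1
Dom at joins:
  n1: preds {n0,n6}: {n0} ∩ {n0,n1,n2,n3,n6} = {n0}; idom=n0
  n5: preds {n1,n3,n4}: {n0,n1} ∩ {n0,n1,n2,n3} ∩ {n0,n1,n2,n3,n4} = {n0,n1}; idom=n1
  n6: preds {n3,n4}: {n0,n1,n2,n3} ∩ {n0,n1,n2,n3,n4} = {n0,n1,n2,n3}; idom=n3
  n8: preds {n4,n5}: {n0,n1,n2,n3,n4} ∩ {n0,n1,n5} = {n0,n1}; idom=n1
  n9: preds {n6,n8}: {n0,n1,n2,n3,n6} ∩ {n0,n1,n8} = {n0,n1}; idom=n1

DF derivation:
  n1←n0: walk · to n0
  n1←n6: walk n6→n3→n2→n1 to n0
  n5←n1: walk · to n1
  n5←n3: walk n3→n2 to n1
  n5←n4: walk n4→n3→n2 to n1
  n6←n3: walk · to n3
  n6←n4: walk n4 to n3
  n8←n4: walk n4→n3→n2 to n1
  n8←n5: walk n5 to n1
  n9←n6: walk n6→n3→n2 to n1
  n9←n8: walk n8 to n1
  n0: DF=∅
  n1: DF={n1}
  n2: DF={n1,n5,n8,n9}
  n3: DF={n1,n5,n8,n9}
  n4: DF={n5,n6,n8}
  n5: DF={n8}
  n6: DF={n1,n9}
  n7: DF=∅
  n8: DF={n9}
  n9: DF=∅

DF(n6) = ["n1", "n9"]

Answer: ["n1", "n9"]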